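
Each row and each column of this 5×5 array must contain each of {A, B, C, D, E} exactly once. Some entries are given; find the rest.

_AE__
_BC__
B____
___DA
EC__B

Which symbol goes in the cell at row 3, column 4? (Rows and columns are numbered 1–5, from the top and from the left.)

Cell (r4,c1): row 4 has {A,D}; column 1 has {B,E} → C.
Cell (r4,c2): row 4 has {A,C,D}; column 2 has {A,B,C} → E.
Cell (r4,c3): row 4 has {A,C,D,E}; column 3 has {C,E} → B.
Cell (r5,c4): row 5 has {B,C,E}; column 4 has {D} → A.
Cell (r1,c1): row 1 has {A,E}; column 1 has {B,C,E} → D.
Cell (r1,c5): row 1 has {A,D,E}; column 5 has {A,B} → C.
Cell (r2,c1): row 2 has {B,C}; column 1 has {B,C,D,E} → A.
Cell (r2,c4): row 2 has {A,B,C}; column 4 has {A,D} → E.
Cell (r2,c5): row 2 has {A,B,C,E}; column 5 has {A,B,C} → D.
Cell (r3,c2): row 3 has {B}; column 2 has {A,B,C,E} → D.
Cell (r3,c3): row 3 has {B,D}; column 3 has {B,C,E} → A.
Cell (r3,c4): row 3 has {A,B,D}; column 4 has {A,D,E} → C.

C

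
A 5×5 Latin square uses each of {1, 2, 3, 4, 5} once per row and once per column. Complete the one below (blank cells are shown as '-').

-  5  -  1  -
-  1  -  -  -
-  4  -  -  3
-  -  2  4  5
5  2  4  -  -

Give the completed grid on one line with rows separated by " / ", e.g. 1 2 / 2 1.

Cell (r1,c3): row 1 has {1,5}; column 3 has {2,4} → 3.
Cell (r2,c3): row 2 has {1}; column 3 has {2,3,4} → 5.
Cell (r3,c3): row 3 has {3,4}; column 3 has {2,3,4,5} → 1.
Cell (r4,c2): row 4 has {2,4,5}; column 2 has {1,2,4,5} → 3.
Cell (r5,c4): row 5 has {2,4,5}; column 4 has {1,4} → 3.
Cell (r5,c5): row 5 has {2,3,4,5}; column 5 has {3,5} → 1.
Cell (r2,c4): row 2 has {1,5}; column 4 has {1,3,4} → 2.
Cell (r2,c5): row 2 has {1,2,5}; column 5 has {1,3,5} → 4.
Cell (r3,c1): row 3 has {1,3,4}; column 1 has {5} → 2.
Cell (r3,c4): row 3 has {1,2,3,4}; column 4 has {1,2,3,4} → 5.
Cell (r4,c1): row 4 has {2,3,4,5}; column 1 has {2,5} → 1.
Cell (r1,c1): row 1 has {1,3,5}; column 1 has {1,2,5} → 4.
Cell (r1,c5): row 1 has {1,3,4,5}; column 5 has {1,3,4,5} → 2.
Cell (r2,c1): row 2 has {1,2,4,5}; column 1 has {1,2,4,5} → 3.

4 5 3 1 2 / 3 1 5 2 4 / 2 4 1 5 3 / 1 3 2 4 5 / 5 2 4 3 1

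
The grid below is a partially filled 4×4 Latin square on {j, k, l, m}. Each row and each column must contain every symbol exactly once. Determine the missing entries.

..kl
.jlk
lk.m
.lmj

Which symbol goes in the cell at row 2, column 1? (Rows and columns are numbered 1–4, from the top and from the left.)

m

(r1,c2) = m
(r2,c1) = m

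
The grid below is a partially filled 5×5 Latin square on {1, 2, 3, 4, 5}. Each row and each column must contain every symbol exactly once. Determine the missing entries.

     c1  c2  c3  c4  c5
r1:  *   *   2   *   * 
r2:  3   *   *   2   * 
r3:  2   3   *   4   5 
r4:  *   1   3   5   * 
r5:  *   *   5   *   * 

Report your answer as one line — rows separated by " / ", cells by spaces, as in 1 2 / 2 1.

(r3,c3) = 1
(r4,c1) = 4
(r4,c5) = 2
(r5,c1) = 1
(r5,c4) = 3
(r5,c5) = 4
(r1,c1) = 5
(r1,c2) = 4
(r1,c4) = 1
(r1,c5) = 3
(r2,c2) = 5
(r2,c3) = 4
(r2,c5) = 1
(r5,c2) = 2

5 4 2 1 3 / 3 5 4 2 1 / 2 3 1 4 5 / 4 1 3 5 2 / 1 2 5 3 4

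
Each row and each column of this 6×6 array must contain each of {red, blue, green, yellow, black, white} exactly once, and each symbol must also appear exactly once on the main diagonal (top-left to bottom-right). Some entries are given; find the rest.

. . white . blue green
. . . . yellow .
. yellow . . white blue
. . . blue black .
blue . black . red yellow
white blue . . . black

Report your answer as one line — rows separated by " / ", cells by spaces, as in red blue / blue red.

yellow black white red blue green / black white blue green yellow red / red yellow green black white blue / green red yellow blue black white / blue green black white red yellow / white blue red yellow green black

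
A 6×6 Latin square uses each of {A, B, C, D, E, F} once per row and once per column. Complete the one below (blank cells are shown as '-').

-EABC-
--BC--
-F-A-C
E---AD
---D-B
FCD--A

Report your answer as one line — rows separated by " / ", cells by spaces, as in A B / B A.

D E A B C F / A D B C F E / B F E A D C / E B C F A D / C A F D E B / F C D E B A

(r1,c1): row 1 has {A,B,C,E}; column 1 has {E,F}, so it must be D.
(r1,c6): row 1 has {A,B,C,D,E}; column 6 has {A,B,C,D}, so it must be F.
(r2,c1): row 2 has {B,C}; column 1 has {D,E,F}, so it must be A.
(r2,c2): row 2 has {A,B,C}; column 2 has {C,E,F}, so it must be D.
(r2,c6): row 2 has {A,B,C,D}; column 6 has {A,B,C,D,F}, so it must be E.
(r3,c1): row 3 has {A,C,F}; column 1 has {A,D,E,F}, so it must be B.
(r3,c3): row 3 has {A,B,C,F}; column 3 has {A,B,D}, so it must be E.
(r3,c5): row 3 has {A,B,C,E,F}; column 5 has {A,C}, so it must be D.
(r4,c2): row 4 has {A,D,E}; column 2 has {C,D,E,F}, so it must be B.
(r4,c4): row 4 has {A,B,D,E}; column 4 has {A,B,C,D}, so it must be F.
(r5,c1): row 5 has {B,D}; column 1 has {A,B,D,E,F}, so it must be C.
(r5,c2): row 5 has {B,C,D}; column 2 has {B,C,D,E,F}, so it must be A.
(r5,c3): row 5 has {A,B,C,D}; column 3 has {A,B,D,E}, so it must be F.
(r5,c5): row 5 has {A,B,C,D,F}; column 5 has {A,C,D}, so it must be E.
(r6,c4): row 6 has {A,C,D,F}; column 4 has {A,B,C,D,F}, so it must be E.
(r6,c5): row 6 has {A,C,D,E,F}; column 5 has {A,C,D,E}, so it must be B.
(r2,c5): row 2 has {A,B,C,D,E}; column 5 has {A,B,C,D,E}, so it must be F.
(r4,c3): row 4 has {A,B,D,E,F}; column 3 has {A,B,D,E,F}, so it must be C.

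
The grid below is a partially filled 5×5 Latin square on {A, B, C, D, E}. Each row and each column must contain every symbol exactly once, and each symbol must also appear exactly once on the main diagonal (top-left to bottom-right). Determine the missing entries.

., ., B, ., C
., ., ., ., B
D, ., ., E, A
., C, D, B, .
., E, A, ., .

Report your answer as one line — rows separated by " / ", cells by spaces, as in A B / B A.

(r3,c2) = B
(r3,c3) = C
(r4,c5) = E
(r5,c5) = D
(r2,c2) = A
(r2,c3) = E
(r4,c1) = A
(r5,c4) = C
(r1,c1) = E
(r1,c2) = D
(r1,c4) = A
(r2,c1) = C
(r2,c4) = D
(r5,c1) = B

E D B A C / C A E D B / D B C E A / A C D B E / B E A C D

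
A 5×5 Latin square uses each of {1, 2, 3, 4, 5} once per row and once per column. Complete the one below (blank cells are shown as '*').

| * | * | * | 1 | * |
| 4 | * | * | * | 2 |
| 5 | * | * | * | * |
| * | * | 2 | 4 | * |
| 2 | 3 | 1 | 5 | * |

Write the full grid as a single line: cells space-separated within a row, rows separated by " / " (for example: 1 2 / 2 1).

At row 1, column 1: row 1 has {1}; column 1 has {2,4,5}; that leaves 3.
At row 2, column 4: row 2 has {2,4}; column 4 has {1,4,5}; that leaves 3.
At row 3, column 4: row 3 has {5}; column 4 has {1,3,4,5}; that leaves 2.
At row 4, column 1: row 4 has {2,4}; column 1 has {2,3,4,5}; that leaves 1.
At row 4, column 2: row 4 has {1,2,4}; column 2 has {3}; that leaves 5.
At row 4, column 5: row 4 has {1,2,4,5}; column 5 has {2}; that leaves 3.
At row 5, column 5: row 5 has {1,2,3,5}; column 5 has {2,3}; that leaves 4.
At row 1, column 5: row 1 has {1,3}; column 5 has {2,3,4}; that leaves 5.
At row 2, column 2: row 2 has {2,3,4}; column 2 has {3,5}; that leaves 1.
At row 2, column 3: row 2 has {1,2,3,4}; column 3 has {1,2}; that leaves 5.
At row 3, column 2: row 3 has {2,5}; column 2 has {1,3,5}; that leaves 4.
At row 3, column 3: row 3 has {2,4,5}; column 3 has {1,2,5}; that leaves 3.
At row 3, column 5: row 3 has {2,3,4,5}; column 5 has {2,3,4,5}; that leaves 1.
At row 1, column 2: row 1 has {1,3,5}; column 2 has {1,3,4,5}; that leaves 2.
At row 1, column 3: row 1 has {1,2,3,5}; column 3 has {1,2,3,5}; that leaves 4.

3 2 4 1 5 / 4 1 5 3 2 / 5 4 3 2 1 / 1 5 2 4 3 / 2 3 1 5 4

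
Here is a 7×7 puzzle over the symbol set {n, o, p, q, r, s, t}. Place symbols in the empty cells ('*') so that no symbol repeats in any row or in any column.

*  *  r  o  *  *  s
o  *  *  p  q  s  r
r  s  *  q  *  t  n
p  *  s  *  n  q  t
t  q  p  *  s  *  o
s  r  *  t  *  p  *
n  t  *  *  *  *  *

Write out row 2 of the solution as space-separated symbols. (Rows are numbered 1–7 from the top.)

(r1,c1) = q
(r1,c6) = n
(r2,c2) = n
(r2,c3) = t

o n t p q s r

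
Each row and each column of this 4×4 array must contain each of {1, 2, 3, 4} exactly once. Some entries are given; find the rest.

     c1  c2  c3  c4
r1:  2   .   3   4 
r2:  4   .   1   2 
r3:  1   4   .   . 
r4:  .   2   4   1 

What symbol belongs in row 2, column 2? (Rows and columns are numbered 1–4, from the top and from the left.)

3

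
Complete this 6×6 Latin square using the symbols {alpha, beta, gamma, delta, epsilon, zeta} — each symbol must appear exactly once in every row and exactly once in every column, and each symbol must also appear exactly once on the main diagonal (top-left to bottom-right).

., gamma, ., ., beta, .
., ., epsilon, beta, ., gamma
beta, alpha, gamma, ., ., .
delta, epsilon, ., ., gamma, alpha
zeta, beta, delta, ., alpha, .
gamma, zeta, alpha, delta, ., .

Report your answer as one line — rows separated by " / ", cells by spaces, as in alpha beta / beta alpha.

(r1,c1) = epsilon
(r1,c3) = zeta
(r1,c4) = alpha
(r1,c6) = delta
(r2,c1) = alpha
(r2,c2) = delta
(r2,c5) = zeta
(r4,c3) = beta
(r4,c4) = zeta
(r5,c6) = epsilon
(r6,c5) = epsilon
(r6,c6) = beta
(r3,c4) = epsilon
(r3,c5) = delta
(r3,c6) = zeta
(r5,c4) = gamma

epsilon gamma zeta alpha beta delta / alpha delta epsilon beta zeta gamma / beta alpha gamma epsilon delta zeta / delta epsilon beta zeta gamma alpha / zeta beta delta gamma alpha epsilon / gamma zeta alpha delta epsilon beta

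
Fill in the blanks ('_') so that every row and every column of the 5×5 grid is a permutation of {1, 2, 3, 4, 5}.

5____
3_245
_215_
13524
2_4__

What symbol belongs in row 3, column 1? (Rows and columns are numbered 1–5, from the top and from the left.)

4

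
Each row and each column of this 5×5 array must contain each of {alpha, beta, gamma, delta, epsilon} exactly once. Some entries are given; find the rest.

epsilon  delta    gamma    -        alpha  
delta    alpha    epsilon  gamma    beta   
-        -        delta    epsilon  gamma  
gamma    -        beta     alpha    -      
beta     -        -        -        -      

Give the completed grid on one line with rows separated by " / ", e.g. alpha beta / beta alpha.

(r1,c4) = beta
(r3,c1) = alpha
(r3,c2) = beta
(r4,c2) = epsilon
(r4,c5) = delta
(r5,c2) = gamma
(r5,c3) = alpha
(r5,c4) = delta
(r5,c5) = epsilon

epsilon delta gamma beta alpha / delta alpha epsilon gamma beta / alpha beta delta epsilon gamma / gamma epsilon beta alpha delta / beta gamma alpha delta epsilon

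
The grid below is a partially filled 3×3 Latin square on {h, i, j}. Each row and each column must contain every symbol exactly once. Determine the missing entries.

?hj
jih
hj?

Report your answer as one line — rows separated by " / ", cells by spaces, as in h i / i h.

Cell (r1,c1): row 1 has {h,j}; column 1 has {h,j} → i.
Cell (r3,c3): row 3 has {h,j}; column 3 has {h,j} → i.

i h j / j i h / h j i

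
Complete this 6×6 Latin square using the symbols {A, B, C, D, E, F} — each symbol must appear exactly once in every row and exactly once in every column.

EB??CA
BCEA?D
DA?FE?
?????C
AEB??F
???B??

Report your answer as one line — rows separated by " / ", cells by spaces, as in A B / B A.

E B F D C A / B C E A F D / D A C F E B / F D A E B C / A E B C D F / C F D B A E

Cell (r1,c4): row 1 has {A,B,C,E}; column 4 has {A,B,F} → D.
Cell (r2,c5): row 2 has {A,B,C,D,E}; column 5 has {C,E} → F.
Cell (r3,c3): row 3 has {A,D,E,F}; column 3 has {B,E} → C.
Cell (r3,c6): row 3 has {A,C,D,E,F}; column 6 has {A,C,D,F} → B.
Cell (r4,c1): row 4 has {C}; column 1 has {A,B,D,E} → F.
Cell (r4,c2): row 4 has {C,F}; column 2 has {A,B,C,E} → D.
Cell (r4,c3): row 4 has {C,D,F}; column 3 has {B,C,E} → A.
Cell (r4,c4): row 4 has {A,C,D,F}; column 4 has {A,B,D,F} → E.
Cell (r4,c5): row 4 has {A,C,D,E,F}; column 5 has {C,E,F} → B.
Cell (r5,c4): row 5 has {A,B,E,F}; column 4 has {A,B,D,E,F} → C.
Cell (r5,c5): row 5 has {A,B,C,E,F}; column 5 has {B,C,E,F} → D.
Cell (r6,c1): row 6 has {B}; column 1 has {A,B,D,E,F} → C.
Cell (r6,c2): row 6 has {B,C}; column 2 has {A,B,C,D,E} → F.
Cell (r6,c3): row 6 has {B,C,F}; column 3 has {A,B,C,E} → D.
Cell (r6,c5): row 6 has {B,C,D,F}; column 5 has {B,C,D,E,F} → A.
Cell (r6,c6): row 6 has {A,B,C,D,F}; column 6 has {A,B,C,D,F} → E.
Cell (r1,c3): row 1 has {A,B,C,D,E}; column 3 has {A,B,C,D,E} → F.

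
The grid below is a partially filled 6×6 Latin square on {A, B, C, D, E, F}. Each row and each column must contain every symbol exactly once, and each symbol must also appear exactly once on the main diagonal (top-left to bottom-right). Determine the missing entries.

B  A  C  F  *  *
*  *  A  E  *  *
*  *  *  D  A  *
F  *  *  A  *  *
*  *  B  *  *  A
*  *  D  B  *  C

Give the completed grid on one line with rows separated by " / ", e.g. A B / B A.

(r4,c3) = E
(r5,c4) = C
(r3,c3) = F
(r2,c2) = D
(r5,c5) = E
(r6,c5) = F
(r1,c5) = D
(r1,c6) = E
(r2,c1) = C
(r2,c5) = B
(r2,c6) = F
(r3,c1) = E
(r3,c6) = B
(r4,c5) = C
(r4,c6) = D
(r5,c1) = D
(r5,c2) = F
(r6,c1) = A
(r6,c2) = E
(r3,c2) = C
(r4,c2) = B

B A C F D E / C D A E B F / E C F D A B / F B E A C D / D F B C E A / A E D B F C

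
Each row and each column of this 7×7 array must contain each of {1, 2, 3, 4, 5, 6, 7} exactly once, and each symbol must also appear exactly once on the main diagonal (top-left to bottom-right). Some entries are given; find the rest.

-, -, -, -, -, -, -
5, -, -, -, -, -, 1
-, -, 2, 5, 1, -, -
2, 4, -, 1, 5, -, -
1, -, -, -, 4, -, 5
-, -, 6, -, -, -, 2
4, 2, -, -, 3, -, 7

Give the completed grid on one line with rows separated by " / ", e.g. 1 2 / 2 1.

(r6,c5) = 7
(r7,c4) = 6
(r6,c1) = 3
(r6,c4) = 4
(r6,c6) = 5
(r7,c6) = 1
(r1,c1) = 6
(r1,c5) = 2
(r2,c2) = 3
(r2,c5) = 6
(r3,c1) = 7
(r3,c2) = 6
(r5,c2) = 7
(r5,c3) = 3
(r5,c4) = 2
(r5,c6) = 6
(r6,c2) = 1
(r7,c3) = 5
(r1,c2) = 5
(r2,c4) = 7
(r4,c3) = 7
(r4,c6) = 3
(r4,c7) = 6
(r1,c4) = 3
(r1,c7) = 4
(r2,c3) = 4
(r2,c6) = 2
(r3,c6) = 4
(r3,c7) = 3
(r1,c3) = 1
(r1,c6) = 7

6 5 1 3 2 7 4 / 5 3 4 7 6 2 1 / 7 6 2 5 1 4 3 / 2 4 7 1 5 3 6 / 1 7 3 2 4 6 5 / 3 1 6 4 7 5 2 / 4 2 5 6 3 1 7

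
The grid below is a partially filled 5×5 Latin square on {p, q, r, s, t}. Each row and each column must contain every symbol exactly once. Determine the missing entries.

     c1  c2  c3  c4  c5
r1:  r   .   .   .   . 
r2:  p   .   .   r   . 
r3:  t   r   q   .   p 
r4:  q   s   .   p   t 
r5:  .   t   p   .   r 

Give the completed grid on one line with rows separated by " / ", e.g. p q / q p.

r p s t q / p q t r s / t r q s p / q s r p t / s t p q r

(r2,c2) = q
(r2,c5) = s
(r3,c4) = s
(r4,c3) = r
(r5,c1) = s
(r5,c4) = q
(r1,c2) = p
(r1,c4) = t
(r1,c5) = q
(r2,c3) = t
(r1,c3) = s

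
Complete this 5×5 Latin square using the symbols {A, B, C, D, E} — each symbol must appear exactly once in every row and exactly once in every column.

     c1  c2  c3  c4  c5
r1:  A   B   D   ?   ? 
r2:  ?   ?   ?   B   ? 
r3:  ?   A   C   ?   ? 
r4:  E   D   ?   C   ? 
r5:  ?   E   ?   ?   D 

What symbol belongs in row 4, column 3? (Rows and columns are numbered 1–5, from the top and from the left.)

A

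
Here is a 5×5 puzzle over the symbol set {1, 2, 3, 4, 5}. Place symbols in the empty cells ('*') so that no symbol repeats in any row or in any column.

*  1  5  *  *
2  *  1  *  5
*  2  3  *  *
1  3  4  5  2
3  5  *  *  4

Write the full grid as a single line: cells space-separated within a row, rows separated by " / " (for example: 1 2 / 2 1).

At row 1, column 1: row 1 has {1,5}; column 1 has {1,2,3}; that leaves 4.
At row 1, column 5: row 1 has {1,4,5}; column 5 has {2,4,5}; that leaves 3.
At row 2, column 2: row 2 has {1,2,5}; column 2 has {1,2,3,5}; that leaves 4.
At row 2, column 4: row 2 has {1,2,4,5}; column 4 has {5}; that leaves 3.
At row 3, column 1: row 3 has {2,3}; column 1 has {1,2,3,4}; that leaves 5.
At row 3, column 5: row 3 has {2,3,5}; column 5 has {2,3,4,5}; that leaves 1.
At row 5, column 3: row 5 has {3,4,5}; column 3 has {1,3,4,5}; that leaves 2.
At row 5, column 4: row 5 has {2,3,4,5}; column 4 has {3,5}; that leaves 1.
At row 1, column 4: row 1 has {1,3,4,5}; column 4 has {1,3,5}; that leaves 2.
At row 3, column 4: row 3 has {1,2,3,5}; column 4 has {1,2,3,5}; that leaves 4.

4 1 5 2 3 / 2 4 1 3 5 / 5 2 3 4 1 / 1 3 4 5 2 / 3 5 2 1 4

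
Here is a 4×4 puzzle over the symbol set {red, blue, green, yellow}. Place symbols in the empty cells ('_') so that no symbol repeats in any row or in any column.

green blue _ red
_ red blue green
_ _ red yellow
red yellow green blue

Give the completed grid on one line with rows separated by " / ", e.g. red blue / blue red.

green blue yellow red / yellow red blue green / blue green red yellow / red yellow green blue

Cell (r1,c3): row 1 has {red,blue,green}; column 3 has {red,blue,green} → yellow.
Cell (r2,c1): row 2 has {red,blue,green}; column 1 has {red,green} → yellow.
Cell (r3,c1): row 3 has {red,yellow}; column 1 has {red,green,yellow} → blue.
Cell (r3,c2): row 3 has {red,blue,yellow}; column 2 has {red,blue,yellow} → green.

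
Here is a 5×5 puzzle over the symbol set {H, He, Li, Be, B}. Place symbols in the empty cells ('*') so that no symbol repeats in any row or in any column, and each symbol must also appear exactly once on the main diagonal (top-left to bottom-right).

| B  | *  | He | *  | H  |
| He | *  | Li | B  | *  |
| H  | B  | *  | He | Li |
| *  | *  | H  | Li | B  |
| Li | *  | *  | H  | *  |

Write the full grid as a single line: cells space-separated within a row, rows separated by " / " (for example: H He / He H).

(r1,c4): row 1 has {H,He,B}; column 4 has {H,He,Li,B}, so it must be Be.
(r2,c5): row 2 has {He,Li,B}; column 5 has {H,Li,B}, so it must be Be.
(r3,c3): row 3 has {H,He,Li,B}; column 3 has {H,He,Li}; the diagonal has {Li,B}, so it must be Be.
(r4,c1): row 4 has {H,Li,B}; column 1 has {H,He,Li,B}, so it must be Be.
(r4,c2): row 4 has {H,Li,Be,B}; column 2 has {B}, so it must be He.
(r5,c2): row 5 has {H,Li}; column 2 has {He,B}, so it must be Be.
(r5,c3): row 5 has {H,Li,Be}; column 3 has {H,He,Li,Be}, so it must be B.
(r5,c5): row 5 has {H,Li,Be,B}; column 5 has {H,Li,Be,B}; the diagonal has {Li,Be,B}, so it must be He.
(r1,c2): row 1 has {H,He,Be,B}; column 2 has {He,Be,B}, so it must be Li.
(r2,c2): row 2 has {He,Li,Be,B}; column 2 has {He,Li,Be,B}; the diagonal has {He,Li,Be,B}, so it must be H.

B Li He Be H / He H Li B Be / H B Be He Li / Be He H Li B / Li Be B H He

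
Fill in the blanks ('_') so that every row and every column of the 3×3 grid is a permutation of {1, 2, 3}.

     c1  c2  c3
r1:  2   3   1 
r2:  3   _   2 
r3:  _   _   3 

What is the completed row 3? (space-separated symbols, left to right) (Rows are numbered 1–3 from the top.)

(r2,c2): row 2 has {2,3}; column 2 has {3}, so it must be 1.
(r3,c1): row 3 has {3}; column 1 has {2,3}, so it must be 1.
(r3,c2): row 3 has {1,3}; column 2 has {1,3}, so it must be 2.

1 2 3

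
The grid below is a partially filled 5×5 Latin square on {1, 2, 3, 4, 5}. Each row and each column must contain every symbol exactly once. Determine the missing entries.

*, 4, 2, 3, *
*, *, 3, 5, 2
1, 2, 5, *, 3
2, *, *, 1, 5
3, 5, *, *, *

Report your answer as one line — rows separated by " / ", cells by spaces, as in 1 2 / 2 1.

row 1 has {2,3,4}; column 1 has {1,2,3} — only 5 is left for (r1,c1).
row 1 has {2,3,4,5}; column 5 has {2,3,5} — only 1 is left for (r1,c5).
row 2 has {2,3,5}; column 1 has {1,2,3,5} — only 4 is left for (r2,c1).
row 2 has {2,3,4,5}; column 2 has {2,4,5} — only 1 is left for (r2,c2).
row 3 has {1,2,3,5}; column 4 has {1,3,5} — only 4 is left for (r3,c4).
row 4 has {1,2,5}; column 2 has {1,2,4,5} — only 3 is left for (r4,c2).
row 4 has {1,2,3,5}; column 3 has {2,3,5} — only 4 is left for (r4,c3).
row 5 has {3,5}; column 3 has {2,3,4,5} — only 1 is left for (r5,c3).
row 5 has {1,3,5}; column 4 has {1,3,4,5} — only 2 is left for (r5,c4).
row 5 has {1,2,3,5}; column 5 has {1,2,3,5} — only 4 is left for (r5,c5).

5 4 2 3 1 / 4 1 3 5 2 / 1 2 5 4 3 / 2 3 4 1 5 / 3 5 1 2 4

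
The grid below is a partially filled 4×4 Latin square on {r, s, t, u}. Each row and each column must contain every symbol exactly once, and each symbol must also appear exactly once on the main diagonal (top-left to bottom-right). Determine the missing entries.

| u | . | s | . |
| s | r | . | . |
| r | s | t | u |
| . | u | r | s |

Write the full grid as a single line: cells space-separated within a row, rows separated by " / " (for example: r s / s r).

u t s r / s r u t / r s t u / t u r s

(r1,c2): row 1 has {s,u}; column 2 has {r,s,u}, so it must be t.
(r1,c4): row 1 has {s,t,u}; column 4 has {s,u}, so it must be r.
(r2,c3): row 2 has {r,s}; column 3 has {r,s,t}, so it must be u.
(r2,c4): row 2 has {r,s,u}; column 4 has {r,s,u}, so it must be t.
(r4,c1): row 4 has {r,s,u}; column 1 has {r,s,u}, so it must be t.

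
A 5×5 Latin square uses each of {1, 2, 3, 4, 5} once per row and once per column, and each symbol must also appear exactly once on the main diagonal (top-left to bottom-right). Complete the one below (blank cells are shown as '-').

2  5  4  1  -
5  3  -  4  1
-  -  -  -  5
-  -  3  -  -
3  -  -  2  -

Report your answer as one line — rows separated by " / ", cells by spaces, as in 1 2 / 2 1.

2 5 4 1 3 / 5 3 2 4 1 / 4 2 1 3 5 / 1 4 3 5 2 / 3 1 5 2 4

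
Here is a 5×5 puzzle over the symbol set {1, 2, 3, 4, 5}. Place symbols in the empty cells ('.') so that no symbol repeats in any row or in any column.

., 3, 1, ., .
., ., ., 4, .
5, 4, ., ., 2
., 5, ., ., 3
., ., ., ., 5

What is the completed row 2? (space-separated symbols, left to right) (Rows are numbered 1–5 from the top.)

(r1,c5): row 1 has {1,3}; column 5 has {2,3,5}, so it must be 4.
(r2,c5): row 2 has {4}; column 5 has {2,3,4,5}, so it must be 1.
(r3,c3): row 3 has {2,4,5}; column 3 has {1}, so it must be 3.
(r3,c4): row 3 has {2,3,4,5}; column 4 has {4}, so it must be 1.
(r4,c4): row 4 has {3,5}; column 4 has {1,4}, so it must be 2.
(r5,c4): row 5 has {5}; column 4 has {1,2,4}, so it must be 3.
(r1,c1): row 1 has {1,3,4}; column 1 has {5}, so it must be 2.
(r1,c4): row 1 has {1,2,3,4}; column 4 has {1,2,3,4}, so it must be 5.
(r2,c1): row 2 has {1,4}; column 1 has {2,5}, so it must be 3.
(r2,c2): row 2 has {1,3,4}; column 2 has {3,4,5}, so it must be 2.
(r2,c3): row 2 has {1,2,3,4}; column 3 has {1,3}, so it must be 5.

3 2 5 4 1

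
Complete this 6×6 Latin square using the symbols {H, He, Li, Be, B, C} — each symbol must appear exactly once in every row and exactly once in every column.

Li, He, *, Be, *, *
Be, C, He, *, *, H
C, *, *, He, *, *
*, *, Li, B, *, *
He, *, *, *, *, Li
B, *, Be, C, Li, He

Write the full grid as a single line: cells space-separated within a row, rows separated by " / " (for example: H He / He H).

Li He H Be C B / Be C He Li B H / C Li B He H Be / H Be Li B He C / He B C H Be Li / B H Be C Li He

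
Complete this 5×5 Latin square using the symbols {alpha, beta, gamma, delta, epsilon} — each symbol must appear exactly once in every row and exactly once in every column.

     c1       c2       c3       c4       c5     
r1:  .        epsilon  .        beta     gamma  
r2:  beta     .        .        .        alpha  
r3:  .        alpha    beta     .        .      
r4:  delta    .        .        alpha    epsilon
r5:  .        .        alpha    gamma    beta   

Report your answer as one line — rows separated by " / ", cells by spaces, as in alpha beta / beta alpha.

(r1,c1) = alpha
(r1,c3) = delta
(r3,c5) = delta
(r4,c3) = gamma
(r5,c1) = epsilon
(r5,c2) = delta
(r2,c2) = gamma
(r2,c3) = epsilon
(r2,c4) = delta
(r3,c1) = gamma
(r3,c4) = epsilon
(r4,c2) = beta

alpha epsilon delta beta gamma / beta gamma epsilon delta alpha / gamma alpha beta epsilon delta / delta beta gamma alpha epsilon / epsilon delta alpha gamma beta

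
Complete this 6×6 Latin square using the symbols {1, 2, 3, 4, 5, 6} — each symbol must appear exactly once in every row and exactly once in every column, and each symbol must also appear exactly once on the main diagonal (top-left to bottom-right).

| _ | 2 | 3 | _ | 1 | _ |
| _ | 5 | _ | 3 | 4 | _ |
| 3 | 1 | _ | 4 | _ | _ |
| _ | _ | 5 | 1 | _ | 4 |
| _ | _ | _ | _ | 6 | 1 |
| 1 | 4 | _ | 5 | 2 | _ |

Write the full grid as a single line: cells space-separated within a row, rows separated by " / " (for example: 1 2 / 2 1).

4 2 3 6 1 5 / 6 5 1 3 4 2 / 3 1 2 4 5 6 / 2 6 5 1 3 4 / 5 3 4 2 6 1 / 1 4 6 5 2 3

(r1,c1): row 1 has {1,2,3}; column 1 has {1,3}; the diagonal has {1,5,6}, so it must be 4.
(r1,c4): row 1 has {1,2,3,4}; column 4 has {1,3,4,5}, so it must be 6.
(r1,c6): row 1 has {1,2,3,4,6}; column 6 has {1,4}, so it must be 5.
(r3,c3): row 3 has {1,3,4}; column 3 has {3,5}; the diagonal has {1,4,5,6}, so it must be 2.
(r3,c5): row 3 has {1,2,3,4}; column 5 has {1,2,4,6}, so it must be 5.
(r3,c6): row 3 has {1,2,3,4,5}; column 6 has {1,4,5}, so it must be 6.
(r4,c5): row 4 has {1,4,5}; column 5 has {1,2,4,5,6}, so it must be 3.
(r5,c2): row 5 has {1,6}; column 2 has {1,2,4,5}, so it must be 3.
(r5,c3): row 5 has {1,3,6}; column 3 has {2,3,5}, so it must be 4.
(r5,c4): row 5 has {1,3,4,6}; column 4 has {1,3,4,5,6}, so it must be 2.
(r6,c3): row 6 has {1,2,4,5}; column 3 has {2,3,4,5}, so it must be 6.
(r6,c6): row 6 has {1,2,4,5,6}; column 6 has {1,4,5,6}; the diagonal has {1,2,4,5,6}, so it must be 3.
(r2,c3): row 2 has {3,4,5}; column 3 has {2,3,4,5,6}, so it must be 1.
(r2,c6): row 2 has {1,3,4,5}; column 6 has {1,3,4,5,6}, so it must be 2.
(r4,c2): row 4 has {1,3,4,5}; column 2 has {1,2,3,4,5}, so it must be 6.
(r5,c1): row 5 has {1,2,3,4,6}; column 1 has {1,3,4}, so it must be 5.
(r2,c1): row 2 has {1,2,3,4,5}; column 1 has {1,3,4,5}, so it must be 6.
(r4,c1): row 4 has {1,3,4,5,6}; column 1 has {1,3,4,5,6}, so it must be 2.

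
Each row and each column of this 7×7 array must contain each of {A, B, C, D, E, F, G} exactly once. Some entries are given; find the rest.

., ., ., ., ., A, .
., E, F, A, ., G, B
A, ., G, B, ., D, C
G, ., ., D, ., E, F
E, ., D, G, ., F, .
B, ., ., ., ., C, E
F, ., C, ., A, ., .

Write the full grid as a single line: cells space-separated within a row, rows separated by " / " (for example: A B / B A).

row 3 has {A,B,C,D,G}; column 2 has {E} — only F is left for (r3,c2).
row 3 has {A,B,C,D,F,G}; column 5 has {A} — only E is left for (r3,c5).
row 5 has {D,E,F,G}; column 7 has {B,C,E,F} — only A is left for (r5,c7).
row 6 has {B,C,E}; column 3 has {C,D,F,G} — only A is left for (r6,c3).
row 6 has {A,B,C,E}; column 4 has {A,B,D,G} — only F is left for (r6,c4).
row 7 has {A,C,F}; column 4 has {A,B,D,F,G} — only E is left for (r7,c4).
row 7 has {A,C,E,F}; column 6 has {A,C,D,E,F,G} — only B is left for (r7,c6).
row 1 has {A}; column 4 has {A,B,D,E,F,G} — only C is left for (r1,c4).
row 4 has {D,E,F,G}; column 3 has {A,C,D,F,G} — only B is left for (r4,c3).
row 4 has {B,D,E,F,G}; column 5 has {A,E} — only C is left for (r4,c5).
row 5 has {A,D,E,F,G}; column 5 has {A,C,E} — only B is left for (r5,c5).
row 1 has {A,C}; column 1 has {A,B,E,F,G} — only D is left for (r1,c1).
row 1 has {A,C,D}; column 3 has {A,B,C,D,F,G} — only E is left for (r1,c3).
row 1 has {A,C,D,E}; column 7 has {A,B,C,E,F} — only G is left for (r1,c7).
row 2 has {A,B,E,F,G}; column 1 has {A,B,D,E,F,G} — only C is left for (r2,c1).
row 2 has {A,B,C,E,F,G}; column 5 has {A,B,C,E} — only D is left for (r2,c5).
row 4 has {B,C,D,E,F,G}; column 2 has {E,F} — only A is left for (r4,c2).
row 5 has {A,B,D,E,F,G}; column 2 has {A,E,F} — only C is left for (r5,c2).
row 6 has {A,B,C,E,F}; column 5 has {A,B,C,D,E} — only G is left for (r6,c5).
row 7 has {A,B,C,E,F}; column 7 has {A,B,C,E,F,G} — only D is left for (r7,c7).
row 1 has {A,C,D,E,G}; column 2 has {A,C,E,F} — only B is left for (r1,c2).
row 1 has {A,B,C,D,E,G}; column 5 has {A,B,C,D,E,G} — only F is left for (r1,c5).
row 6 has {A,B,C,E,F,G}; column 2 has {A,B,C,E,F} — only D is left for (r6,c2).
row 7 has {A,B,C,D,E,F}; column 2 has {A,B,C,D,E,F} — only G is left for (r7,c2).

D B E C F A G / C E F A D G B / A F G B E D C / G A B D C E F / E C D G B F A / B D A F G C E / F G C E A B D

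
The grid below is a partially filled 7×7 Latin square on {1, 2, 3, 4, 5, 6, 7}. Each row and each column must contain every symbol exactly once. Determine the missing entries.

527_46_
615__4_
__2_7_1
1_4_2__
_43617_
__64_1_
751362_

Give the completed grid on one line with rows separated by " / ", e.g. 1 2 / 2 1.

5 2 7 1 4 6 3 / 6 1 5 2 3 4 7 / 4 6 2 5 7 3 1 / 1 3 4 7 2 5 6 / 2 4 3 6 1 7 5 / 3 7 6 4 5 1 2 / 7 5 1 3 6 2 4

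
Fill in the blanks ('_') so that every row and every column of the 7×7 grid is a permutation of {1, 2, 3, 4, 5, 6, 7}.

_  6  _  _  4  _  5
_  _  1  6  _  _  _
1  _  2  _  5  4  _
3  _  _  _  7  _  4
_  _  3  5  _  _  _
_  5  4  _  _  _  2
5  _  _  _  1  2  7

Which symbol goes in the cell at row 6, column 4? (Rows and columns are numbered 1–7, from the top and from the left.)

(r1,c3) = 7
(r2,c7) = 3
(r3,c7) = 6
(r5,c7) = 1
(r7,c3) = 6
(r1,c1) = 2
(r2,c5) = 2
(r4,c3) = 5
(r5,c5) = 6
(r5,c6) = 7
(r6,c5) = 3
(r2,c6) = 5
(r5,c1) = 4
(r5,c2) = 2
(r2,c1) = 7
(r2,c2) = 4
(r4,c2) = 1
(r4,c4) = 2
(r4,c6) = 6
(r6,c1) = 6
(r6,c6) = 1
(r7,c2) = 3
(r7,c4) = 4
(r1,c6) = 3
(r3,c2) = 7
(r3,c4) = 3
(r6,c4) = 7

7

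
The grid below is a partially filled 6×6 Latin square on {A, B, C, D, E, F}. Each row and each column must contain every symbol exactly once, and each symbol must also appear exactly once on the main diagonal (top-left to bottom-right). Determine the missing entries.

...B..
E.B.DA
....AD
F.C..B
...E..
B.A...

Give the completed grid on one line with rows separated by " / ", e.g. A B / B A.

D A F B C E / E F B C D A / C B E F A D / F D C A E B / A C D E B F / B E A D F C

row 3 has {A,D}; column 1 has {B,E,F} — only C is left for (r3,c1).
row 3 has {A,C,D}; column 4 has {B,E} — only F is left for (r3,c4).
row 4 has {B,C,F}; column 5 has {A,D} — only E is left for (r4,c5).
row 2 has {A,B,D,E}; column 4 has {B,E,F} — only C is left for (r2,c4).
row 3 has {A,C,D,F}; column 3 has {A,B,C}; the diagonal is empty so far — only E is left for (r3,c3).
row 6 has {A,B}; column 4 has {B,C,E,F} — only D is left for (r6,c4).
row 2 has {A,B,C,D,E}; column 2 is empty so far; the diagonal has {E} — only F is left for (r2,c2).
row 3 has {A,C,D,E,F}; column 2 has {F} — only B is left for (r3,c2).
row 4 has {B,C,E,F}; column 4 has {B,C,D,E,F}; the diagonal has {E,F} — only A is left for (r4,c4).
row 6 has {A,B,D}; column 6 has {A,B,D}; the diagonal has {A,E,F} — only C is left for (r6,c6).
row 1 has {B}; column 1 has {B,C,E,F}; the diagonal has {A,C,E,F} — only D is left for (r1,c1).
row 1 has {B,D}; column 3 has {A,B,C,E} — only F is left for (r1,c3).
row 1 has {B,D,F}; column 5 has {A,D,E} — only C is left for (r1,c5).
row 1 has {B,C,D,F}; column 6 has {A,B,C,D} — only E is left for (r1,c6).
row 4 has {A,B,C,E,F}; column 2 has {B,F} — only D is left for (r4,c2).
row 5 has {E}; column 1 has {B,C,D,E,F} — only A is left for (r5,c1).
row 5 has {A,E}; column 2 has {B,D,F} — only C is left for (r5,c2).
row 5 has {A,C,E}; column 3 has {A,B,C,E,F} — only D is left for (r5,c3).
row 5 has {A,C,D,E}; column 5 has {A,C,D,E}; the diagonal has {A,C,D,E,F} — only B is left for (r5,c5).
row 5 has {A,B,C,D,E}; column 6 has {A,B,C,D,E} — only F is left for (r5,c6).
row 6 has {A,B,C,D}; column 2 has {B,C,D,F} — only E is left for (r6,c2).
row 6 has {A,B,C,D,E}; column 5 has {A,B,C,D,E} — only F is left for (r6,c5).
row 1 has {B,C,D,E,F}; column 2 has {B,C,D,E,F} — only A is left for (r1,c2).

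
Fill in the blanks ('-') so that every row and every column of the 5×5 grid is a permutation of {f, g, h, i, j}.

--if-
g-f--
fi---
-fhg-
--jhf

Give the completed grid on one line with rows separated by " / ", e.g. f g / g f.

(r3,c3) = g
(r3,c4) = j
(r3,c5) = h
(r5,c1) = i
(r5,c2) = g
(r2,c4) = i
(r2,c5) = j
(r4,c1) = j
(r4,c5) = i
(r1,c1) = h
(r1,c2) = j
(r1,c5) = g
(r2,c2) = h

h j i f g / g h f i j / f i g j h / j f h g i / i g j h f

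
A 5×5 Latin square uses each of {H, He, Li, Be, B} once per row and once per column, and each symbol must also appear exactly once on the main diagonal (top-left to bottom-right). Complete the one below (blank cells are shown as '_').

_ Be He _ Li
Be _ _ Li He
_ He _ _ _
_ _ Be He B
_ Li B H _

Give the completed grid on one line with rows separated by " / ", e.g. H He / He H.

(r1,c4) = B
(r2,c3) = H
(r3,c3) = Li
(r3,c4) = Be
(r3,c5) = H
(r4,c2) = H
(r5,c1) = He
(r5,c5) = Be
(r1,c1) = H
(r2,c2) = B
(r3,c1) = B
(r4,c1) = Li

H Be He B Li / Be B H Li He / B He Li Be H / Li H Be He B / He Li B H Be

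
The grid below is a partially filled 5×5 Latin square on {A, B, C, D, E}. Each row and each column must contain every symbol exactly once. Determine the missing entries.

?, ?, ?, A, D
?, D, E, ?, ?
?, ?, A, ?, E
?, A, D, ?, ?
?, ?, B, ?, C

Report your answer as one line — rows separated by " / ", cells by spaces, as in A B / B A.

E B C A D / B D E C A / D C A B E / C A D E B / A E B D C

Cell (r1,c3): row 1 has {A,D}; column 3 has {A,B,D,E} → C.
Cell (r4,c5): row 4 has {A,D}; column 5 has {C,D,E} → B.
Cell (r5,c2): row 5 has {B,C}; column 2 has {A,D} → E.
Cell (r5,c4): row 5 has {B,C,E}; column 4 has {A} → D.
Cell (r1,c2): row 1 has {A,C,D}; column 2 has {A,D,E} → B.
Cell (r2,c5): row 2 has {D,E}; column 5 has {B,C,D,E} → A.
Cell (r3,c2): row 3 has {A,E}; column 2 has {A,B,D,E} → C.
Cell (r3,c4): row 3 has {A,C,E}; column 4 has {A,D} → B.
Cell (r5,c1): row 5 has {B,C,D,E}; column 1 is empty so far → A.
Cell (r1,c1): row 1 has {A,B,C,D}; column 1 has {A} → E.
Cell (r2,c4): row 2 has {A,D,E}; column 4 has {A,B,D} → C.
Cell (r3,c1): row 3 has {A,B,C,E}; column 1 has {A,E} → D.
Cell (r4,c1): row 4 has {A,B,D}; column 1 has {A,D,E} → C.
Cell (r4,c4): row 4 has {A,B,C,D}; column 4 has {A,B,C,D} → E.
Cell (r2,c1): row 2 has {A,C,D,E}; column 1 has {A,C,D,E} → B.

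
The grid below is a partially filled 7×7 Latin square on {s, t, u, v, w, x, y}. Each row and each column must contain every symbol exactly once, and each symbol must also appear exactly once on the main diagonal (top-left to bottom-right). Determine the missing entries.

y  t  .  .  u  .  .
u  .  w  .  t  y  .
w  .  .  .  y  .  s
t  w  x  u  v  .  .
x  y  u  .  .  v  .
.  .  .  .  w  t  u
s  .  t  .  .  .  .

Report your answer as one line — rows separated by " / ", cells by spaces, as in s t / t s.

Cell (r3,c3): row 3 has {s,w,y}; column 3 has {t,u,w,x}; the diagonal has {t,u,y} → v.
Cell (r4,c6): row 4 has {t,u,v,w,x}; column 6 has {t,v,y} → s.
Cell (r4,c7): row 4 has {s,t,u,v,w,x}; column 7 has {s,u} → y.
Cell (r5,c5): row 5 has {u,v,x,y}; column 5 has {t,u,v,w,y}; the diagonal has {t,u,v,y} → s.
Cell (r6,c1): row 6 has {t,u,w}; column 1 has {s,t,u,w,x,y} → v.
Cell (r7,c5): row 7 has {s,t}; column 5 has {s,t,u,v,w,y} → x.
Cell (r7,c7): row 7 has {s,t,x}; column 7 has {s,u,y}; the diagonal has {s,t,u,v,y} → w.
Cell (r1,c3): row 1 has {t,u,y}; column 3 has {t,u,v,w,x} → s.
Cell (r2,c2): row 2 has {t,u,w,y}; column 2 has {t,w,y}; the diagonal has {s,t,u,v,w,y} → x.
Cell (r2,c7): row 2 has {t,u,w,x,y}; column 7 has {s,u,w,y} → v.
Cell (r3,c2): row 3 has {s,v,w,y}; column 2 has {t,w,x,y} → u.
Cell (r3,c6): row 3 has {s,u,v,w,y}; column 6 has {s,t,v,y} → x.
Cell (r5,c7): row 5 has {s,u,v,x,y}; column 7 has {s,u,v,w,y} → t.
Cell (r6,c2): row 6 has {t,u,v,w}; column 2 has {t,u,w,x,y} → s.
Cell (r6,c3): row 6 has {s,t,u,v,w}; column 3 has {s,t,u,v,w,x} → y.
Cell (r6,c4): row 6 has {s,t,u,v,w,y}; column 4 has {u} → x.
Cell (r7,c2): row 7 has {s,t,w,x}; column 2 has {s,t,u,w,x,y} → v.
Cell (r7,c4): row 7 has {s,t,v,w,x}; column 4 has {u,x} → y.
Cell (r7,c6): row 7 has {s,t,v,w,x,y}; column 6 has {s,t,v,x,y} → u.
Cell (r1,c6): row 1 has {s,t,u,y}; column 6 has {s,t,u,v,x,y} → w.
Cell (r1,c7): row 1 has {s,t,u,w,y}; column 7 has {s,t,u,v,w,y} → x.
Cell (r2,c4): row 2 has {t,u,v,w,x,y}; column 4 has {u,x,y} → s.
Cell (r3,c4): row 3 has {s,u,v,w,x,y}; column 4 has {s,u,x,y} → t.
Cell (r5,c4): row 5 has {s,t,u,v,x,y}; column 4 has {s,t,u,x,y} → w.
Cell (r1,c4): row 1 has {s,t,u,w,x,y}; column 4 has {s,t,u,w,x,y} → v.

y t s v u w x / u x w s t y v / w u v t y x s / t w x u v s y / x y u w s v t / v s y x w t u / s v t y x u w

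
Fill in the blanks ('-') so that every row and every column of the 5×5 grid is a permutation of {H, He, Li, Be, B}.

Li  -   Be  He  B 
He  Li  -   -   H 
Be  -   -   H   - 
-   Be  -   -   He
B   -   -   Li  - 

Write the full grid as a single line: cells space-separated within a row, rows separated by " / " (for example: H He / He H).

Li H Be He B / He Li B Be H / Be B He H Li / H Be Li B He / B He H Li Be

(r1,c2): row 1 has {He,Li,Be,B}; column 2 has {Li,Be}, so it must be H.
(r2,c3): row 2 has {H,He,Li}; column 3 has {Be}, so it must be B.
(r2,c4): row 2 has {H,He,Li,B}; column 4 has {H,He,Li}, so it must be Be.
(r3,c5): row 3 has {H,Be}; column 5 has {H,He,B}, so it must be Li.
(r4,c1): row 4 has {He,Be}; column 1 has {He,Li,Be,B}, so it must be H.
(r4,c3): row 4 has {H,He,Be}; column 3 has {Be,B}, so it must be Li.
(r4,c4): row 4 has {H,He,Li,Be}; column 4 has {H,He,Li,Be}, so it must be B.
(r5,c2): row 5 has {Li,B}; column 2 has {H,Li,Be}, so it must be He.
(r5,c3): row 5 has {He,Li,B}; column 3 has {Li,Be,B}, so it must be H.
(r5,c5): row 5 has {H,He,Li,B}; column 5 has {H,He,Li,B}, so it must be Be.
(r3,c2): row 3 has {H,Li,Be}; column 2 has {H,He,Li,Be}, so it must be B.
(r3,c3): row 3 has {H,Li,Be,B}; column 3 has {H,Li,Be,B}, so it must be He.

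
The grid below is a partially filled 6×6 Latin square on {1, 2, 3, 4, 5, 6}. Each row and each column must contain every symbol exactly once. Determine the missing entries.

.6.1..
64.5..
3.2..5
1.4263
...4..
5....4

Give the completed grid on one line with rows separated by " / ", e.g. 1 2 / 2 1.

(r1,c6) = 2
(r2,c6) = 1
(r3,c2) = 1
(r3,c4) = 6
(r3,c5) = 4
(r4,c2) = 5
(r5,c1) = 2
(r5,c2) = 3
(r5,c6) = 6
(r6,c2) = 2
(r6,c4) = 3
(r6,c5) = 1
(r1,c1) = 4
(r2,c3) = 3
(r2,c5) = 2
(r5,c5) = 5
(r6,c3) = 6
(r1,c3) = 5
(r1,c5) = 3
(r5,c3) = 1

4 6 5 1 3 2 / 6 4 3 5 2 1 / 3 1 2 6 4 5 / 1 5 4 2 6 3 / 2 3 1 4 5 6 / 5 2 6 3 1 4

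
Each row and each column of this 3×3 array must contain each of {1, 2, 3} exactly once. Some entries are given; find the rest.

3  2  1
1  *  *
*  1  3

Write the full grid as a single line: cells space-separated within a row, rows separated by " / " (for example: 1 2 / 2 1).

3 2 1 / 1 3 2 / 2 1 3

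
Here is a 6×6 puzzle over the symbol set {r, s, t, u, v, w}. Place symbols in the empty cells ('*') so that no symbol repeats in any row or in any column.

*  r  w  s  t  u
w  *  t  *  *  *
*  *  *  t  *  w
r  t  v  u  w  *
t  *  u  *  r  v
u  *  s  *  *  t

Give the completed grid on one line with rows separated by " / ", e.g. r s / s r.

v r w s t u / w u t v s r / s v r t u w / r t v u w s / t s u w r v / u w s r v t

(r1,c1): row 1 has {r,s,t,u,w}; column 1 has {r,t,u,w}, so it must be v.
(r3,c1): row 3 has {t,w}; column 1 has {r,t,u,v,w}, so it must be s.
(r3,c3): row 3 has {s,t,w}; column 3 has {s,t,u,v,w}, so it must be r.
(r4,c6): row 4 has {r,t,u,v,w}; column 6 has {t,u,v,w}, so it must be s.
(r5,c4): row 5 has {r,t,u,v}; column 4 has {s,t,u}, so it must be w.
(r6,c5): row 6 has {s,t,u}; column 5 has {r,t,w}, so it must be v.
(r2,c6): row 2 has {t,w}; column 6 has {s,t,u,v,w}, so it must be r.
(r3,c5): row 3 has {r,s,t,w}; column 5 has {r,t,v,w}, so it must be u.
(r5,c2): row 5 has {r,t,u,v,w}; column 2 has {r,t}, so it must be s.
(r6,c2): row 6 has {s,t,u,v}; column 2 has {r,s,t}, so it must be w.
(r6,c4): row 6 has {s,t,u,v,w}; column 4 has {s,t,u,w}, so it must be r.
(r2,c4): row 2 has {r,t,w}; column 4 has {r,s,t,u,w}, so it must be v.
(r2,c5): row 2 has {r,t,v,w}; column 5 has {r,t,u,v,w}, so it must be s.
(r3,c2): row 3 has {r,s,t,u,w}; column 2 has {r,s,t,w}, so it must be v.
(r2,c2): row 2 has {r,s,t,v,w}; column 2 has {r,s,t,v,w}, so it must be u.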